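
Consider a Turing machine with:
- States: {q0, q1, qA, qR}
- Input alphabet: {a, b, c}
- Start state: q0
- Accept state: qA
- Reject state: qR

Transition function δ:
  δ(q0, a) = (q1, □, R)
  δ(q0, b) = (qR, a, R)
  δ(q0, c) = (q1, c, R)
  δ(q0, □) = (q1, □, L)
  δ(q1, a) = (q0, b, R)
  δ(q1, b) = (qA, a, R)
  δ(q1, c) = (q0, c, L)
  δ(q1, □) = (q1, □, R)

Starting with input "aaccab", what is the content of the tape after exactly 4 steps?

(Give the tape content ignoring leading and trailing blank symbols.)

Execution trace:
Initial: [q0]aaccab
Step 1: δ(q0, a) = (q1, □, R) → □[q1]accab
Step 2: δ(q1, a) = (q0, b, R) → □b[q0]ccab
Step 3: δ(q0, c) = (q1, c, R) → □bc[q1]cab
Step 4: δ(q1, c) = (q0, c, L) → □b[q0]ccab

After 4 steps, the tape (ignoring leading/trailing blanks) is: bccab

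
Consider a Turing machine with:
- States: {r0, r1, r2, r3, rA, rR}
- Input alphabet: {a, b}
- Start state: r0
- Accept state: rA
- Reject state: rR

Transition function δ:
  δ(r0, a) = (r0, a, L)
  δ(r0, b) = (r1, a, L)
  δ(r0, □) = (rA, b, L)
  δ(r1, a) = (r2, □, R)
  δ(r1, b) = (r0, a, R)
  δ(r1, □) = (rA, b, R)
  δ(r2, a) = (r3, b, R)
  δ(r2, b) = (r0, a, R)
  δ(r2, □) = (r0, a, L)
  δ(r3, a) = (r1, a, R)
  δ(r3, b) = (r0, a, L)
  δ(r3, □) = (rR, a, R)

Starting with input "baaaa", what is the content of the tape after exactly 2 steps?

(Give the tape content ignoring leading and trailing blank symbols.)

Execution trace:
Initial: [r0]baaaa
Step 1: δ(r0, b) = (r1, a, L) → [r1]□aaaaa
Step 2: δ(r1, □) = (rA, b, R) → b[rA]aaaaa

The machine reaches the accept state rA and halts.

After 2 steps, the tape (ignoring leading/trailing blanks) is: baaaaa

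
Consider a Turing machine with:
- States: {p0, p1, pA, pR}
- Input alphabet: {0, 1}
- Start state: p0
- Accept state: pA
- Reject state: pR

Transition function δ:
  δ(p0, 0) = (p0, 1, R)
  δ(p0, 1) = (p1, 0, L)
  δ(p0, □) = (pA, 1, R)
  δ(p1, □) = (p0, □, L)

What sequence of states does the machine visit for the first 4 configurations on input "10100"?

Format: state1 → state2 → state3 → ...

Execution trace:
Initial: [p0]10100
Step 1: δ(p0, 1) = (p1, 0, L) → [p1]□00100
Step 2: δ(p1, □) = (p0, □, L) → [p0]□□00100
Step 3: δ(p0, □) = (pA, 1, R) → 1[pA]□00100

The machine reaches the accept state pA and halts.

State sequence: p0 → p1 → p0 → pA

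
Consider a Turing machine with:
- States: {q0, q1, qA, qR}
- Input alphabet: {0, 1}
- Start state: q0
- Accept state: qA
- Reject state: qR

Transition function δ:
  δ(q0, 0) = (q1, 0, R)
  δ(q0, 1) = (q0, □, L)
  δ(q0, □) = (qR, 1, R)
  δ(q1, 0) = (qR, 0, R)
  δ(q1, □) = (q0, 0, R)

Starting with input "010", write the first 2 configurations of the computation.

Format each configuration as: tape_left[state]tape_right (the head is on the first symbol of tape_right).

Transitions applied:
Step 1: δ(q0, 0) = (q1, 0, R)

The first 2 configurations are:
[q0]010 ⊢ 0[q1]10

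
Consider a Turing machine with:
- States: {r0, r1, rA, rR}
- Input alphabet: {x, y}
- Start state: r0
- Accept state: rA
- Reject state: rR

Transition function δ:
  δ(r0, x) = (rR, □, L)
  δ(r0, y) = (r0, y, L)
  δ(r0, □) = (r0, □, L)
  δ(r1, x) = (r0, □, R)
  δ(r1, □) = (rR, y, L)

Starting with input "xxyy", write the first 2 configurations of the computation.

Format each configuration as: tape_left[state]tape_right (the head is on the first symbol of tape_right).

Transitions applied:
Step 1: δ(r0, x) = (rR, □, L)

The first 2 configurations are:
[r0]xxyy ⊢ [rR]□□xyy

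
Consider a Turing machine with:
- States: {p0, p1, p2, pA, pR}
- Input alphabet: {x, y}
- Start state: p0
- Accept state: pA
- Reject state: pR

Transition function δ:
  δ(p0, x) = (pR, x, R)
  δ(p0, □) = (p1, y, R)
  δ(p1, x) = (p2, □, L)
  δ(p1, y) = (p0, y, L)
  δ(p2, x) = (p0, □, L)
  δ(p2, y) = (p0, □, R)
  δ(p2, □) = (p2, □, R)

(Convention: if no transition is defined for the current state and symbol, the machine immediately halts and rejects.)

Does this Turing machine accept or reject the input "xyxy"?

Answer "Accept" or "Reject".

Execution trace:
Initial: [p0]xyxy
Step 1: δ(p0, x) = (pR, x, R) → x[pR]yxy

The machine reaches the reject state pR and halts.

Answer: Reject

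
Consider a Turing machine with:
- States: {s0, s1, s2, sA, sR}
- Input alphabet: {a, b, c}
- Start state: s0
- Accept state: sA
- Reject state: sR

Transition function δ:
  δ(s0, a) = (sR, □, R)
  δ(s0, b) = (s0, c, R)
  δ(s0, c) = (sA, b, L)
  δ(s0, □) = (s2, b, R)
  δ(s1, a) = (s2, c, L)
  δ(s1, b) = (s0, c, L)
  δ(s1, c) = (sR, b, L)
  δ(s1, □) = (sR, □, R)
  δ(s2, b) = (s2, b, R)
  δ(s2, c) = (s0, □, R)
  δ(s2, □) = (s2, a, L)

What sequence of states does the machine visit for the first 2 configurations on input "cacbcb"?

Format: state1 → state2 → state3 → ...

Execution trace:
Initial: [s0]cacbcb
Step 1: δ(s0, c) = (sA, b, L) → [sA]□bacbcb

The machine reaches the accept state sA and halts.

State sequence: s0 → sA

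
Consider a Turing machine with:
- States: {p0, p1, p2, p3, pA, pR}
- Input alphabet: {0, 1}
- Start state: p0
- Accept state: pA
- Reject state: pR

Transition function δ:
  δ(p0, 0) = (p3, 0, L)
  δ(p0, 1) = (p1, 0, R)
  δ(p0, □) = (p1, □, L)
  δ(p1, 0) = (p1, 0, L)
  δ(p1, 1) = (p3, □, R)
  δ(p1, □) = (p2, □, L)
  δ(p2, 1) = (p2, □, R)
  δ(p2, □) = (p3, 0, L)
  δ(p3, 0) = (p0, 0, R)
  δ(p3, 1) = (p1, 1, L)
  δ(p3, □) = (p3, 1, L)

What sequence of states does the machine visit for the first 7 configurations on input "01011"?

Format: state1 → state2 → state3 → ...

Execution trace:
Initial: [p0]01011
Step 1: δ(p0, 0) = (p3, 0, L) → [p3]□01011
Step 2: δ(p3, □) = (p3, 1, L) → [p3]□101011
Step 3: δ(p3, □) = (p3, 1, L) → [p3]□1101011
Step 4: δ(p3, □) = (p3, 1, L) → [p3]□11101011
Step 5: δ(p3, □) = (p3, 1, L) → [p3]□111101011
Step 6: δ(p3, □) = (p3, 1, L) → [p3]□1111101011

State sequence: p0 → p3 → p3 → p3 → p3 → p3 → p3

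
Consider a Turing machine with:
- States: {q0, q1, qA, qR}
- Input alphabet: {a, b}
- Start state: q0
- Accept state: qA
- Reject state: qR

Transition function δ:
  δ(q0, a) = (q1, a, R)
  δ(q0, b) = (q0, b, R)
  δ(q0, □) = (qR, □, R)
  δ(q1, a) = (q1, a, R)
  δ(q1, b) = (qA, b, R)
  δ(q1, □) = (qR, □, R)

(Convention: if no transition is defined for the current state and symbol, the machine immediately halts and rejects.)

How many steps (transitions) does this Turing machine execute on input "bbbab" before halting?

Execution trace:
Initial: [q0]bbbab
Step 1: δ(q0, b) = (q0, b, R) → b[q0]bbab
Step 2: δ(q0, b) = (q0, b, R) → bb[q0]bab
Step 3: δ(q0, b) = (q0, b, R) → bbb[q0]ab
Step 4: δ(q0, a) = (q1, a, R) → bbba[q1]b
Step 5: δ(q1, b) = (qA, b, R) → bbbab[qA]□

The machine reaches the accept state qA and halts.

The machine executed 5 steps before halting.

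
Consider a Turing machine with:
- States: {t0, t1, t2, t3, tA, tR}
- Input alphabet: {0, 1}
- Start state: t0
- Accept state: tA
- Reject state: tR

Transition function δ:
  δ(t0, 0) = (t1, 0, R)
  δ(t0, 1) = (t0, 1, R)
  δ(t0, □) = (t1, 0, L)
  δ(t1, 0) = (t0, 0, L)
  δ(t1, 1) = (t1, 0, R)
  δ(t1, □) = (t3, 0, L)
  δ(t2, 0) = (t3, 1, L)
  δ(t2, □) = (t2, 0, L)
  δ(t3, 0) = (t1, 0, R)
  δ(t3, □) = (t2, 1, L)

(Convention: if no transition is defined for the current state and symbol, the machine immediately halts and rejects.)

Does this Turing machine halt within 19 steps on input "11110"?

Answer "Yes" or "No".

Execution trace:
Initial: [t0]11110
Step 1: δ(t0, 1) = (t0, 1, R) → 1[t0]1110
Step 2: δ(t0, 1) = (t0, 1, R) → 11[t0]110
Step 3: δ(t0, 1) = (t0, 1, R) → 111[t0]10
Step 4: δ(t0, 1) = (t0, 1, R) → 1111[t0]0
Step 5: δ(t0, 0) = (t1, 0, R) → 11110[t1]□
Step 6: δ(t1, □) = (t3, 0, L) → 1111[t3]00
Step 7: δ(t3, 0) = (t1, 0, R) → 11110[t1]0
Step 8: δ(t1, 0) = (t0, 0, L) → 1111[t0]00
Step 9: δ(t0, 0) = (t1, 0, R) → 11110[t1]0
Step 10: δ(t1, 0) = (t0, 0, L) → 1111[t0]00
Step 11: δ(t0, 0) = (t1, 0, R) → 11110[t1]0
Step 12: δ(t1, 0) = (t0, 0, L) → 1111[t0]00
Step 13: δ(t0, 0) = (t1, 0, R) → 11110[t1]0
Step 14: δ(t1, 0) = (t0, 0, L) → 1111[t0]00
Step 15: δ(t0, 0) = (t1, 0, R) → 11110[t1]0
Step 16: δ(t1, 0) = (t0, 0, L) → 1111[t0]00
Step 17: δ(t0, 0) = (t1, 0, R) → 11110[t1]0
Step 18: δ(t1, 0) = (t0, 0, L) → 1111[t0]00
Step 19: δ(t0, 0) = (t1, 0, R) → 11110[t1]0

The machine has not reached a halting state after 19 steps.
The machine did not halt within the 19-step bound.

Answer: No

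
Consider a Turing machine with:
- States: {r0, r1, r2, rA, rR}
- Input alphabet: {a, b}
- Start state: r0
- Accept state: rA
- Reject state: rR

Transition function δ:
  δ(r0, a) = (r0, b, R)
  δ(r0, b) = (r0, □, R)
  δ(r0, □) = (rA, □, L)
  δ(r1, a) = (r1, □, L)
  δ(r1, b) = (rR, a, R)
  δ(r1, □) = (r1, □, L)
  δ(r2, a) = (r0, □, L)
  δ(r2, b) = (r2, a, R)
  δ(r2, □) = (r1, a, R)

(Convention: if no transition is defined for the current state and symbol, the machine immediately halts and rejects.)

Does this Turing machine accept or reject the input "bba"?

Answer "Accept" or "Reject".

Execution trace:
Initial: [r0]bba
Step 1: δ(r0, b) = (r0, □, R) → □[r0]ba
Step 2: δ(r0, b) = (r0, □, R) → □□[r0]a
Step 3: δ(r0, a) = (r0, b, R) → □□b[r0]□
Step 4: δ(r0, □) = (rA, □, L) → □□[rA]b□

The machine reaches the accept state rA and halts.

Answer: Accept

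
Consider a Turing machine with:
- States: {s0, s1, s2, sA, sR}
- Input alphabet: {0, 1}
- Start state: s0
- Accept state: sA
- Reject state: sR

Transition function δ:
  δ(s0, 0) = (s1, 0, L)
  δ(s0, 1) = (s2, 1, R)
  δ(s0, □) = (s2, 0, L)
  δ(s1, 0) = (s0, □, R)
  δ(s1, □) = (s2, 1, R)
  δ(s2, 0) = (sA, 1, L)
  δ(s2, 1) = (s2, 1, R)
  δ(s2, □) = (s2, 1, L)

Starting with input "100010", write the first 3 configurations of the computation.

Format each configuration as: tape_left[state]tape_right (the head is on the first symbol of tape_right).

Transitions applied:
Step 1: δ(s0, 1) = (s2, 1, R)
Step 2: δ(s2, 0) = (sA, 1, L)

The first 3 configurations are:
[s0]100010 ⊢ 1[s2]00010 ⊢ [sA]110010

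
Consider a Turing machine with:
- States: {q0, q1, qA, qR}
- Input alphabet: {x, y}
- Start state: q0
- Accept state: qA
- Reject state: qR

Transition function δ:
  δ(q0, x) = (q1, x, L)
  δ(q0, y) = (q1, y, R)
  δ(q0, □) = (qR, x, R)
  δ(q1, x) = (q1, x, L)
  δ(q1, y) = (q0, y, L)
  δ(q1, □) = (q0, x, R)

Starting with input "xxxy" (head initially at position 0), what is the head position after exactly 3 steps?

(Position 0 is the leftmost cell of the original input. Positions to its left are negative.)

Execution trace (head position shown):
Step 0: [q0]xxxy  (head at position 0)
Step 1: move left → [q1]□xxxy  (head at position -1)
Step 2: move right → x[q0]xxxy  (head at position 0)
Step 3: move left → [q1]xxxxy  (head at position -1)

After 3 steps, the head is at position -1.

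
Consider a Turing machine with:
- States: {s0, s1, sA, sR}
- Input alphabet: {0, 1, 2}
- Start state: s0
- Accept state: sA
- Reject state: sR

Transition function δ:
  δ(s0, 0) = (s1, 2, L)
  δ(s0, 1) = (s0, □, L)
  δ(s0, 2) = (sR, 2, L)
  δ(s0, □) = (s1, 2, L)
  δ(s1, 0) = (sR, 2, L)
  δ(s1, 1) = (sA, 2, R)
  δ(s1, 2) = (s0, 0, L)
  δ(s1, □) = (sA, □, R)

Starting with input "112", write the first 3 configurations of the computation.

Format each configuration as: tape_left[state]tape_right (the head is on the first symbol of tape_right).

Transitions applied:
Step 1: δ(s0, 1) = (s0, □, L)
Step 2: δ(s0, □) = (s1, 2, L)

The first 3 configurations are:
[s0]112 ⊢ [s0]□□12 ⊢ [s1]□2□12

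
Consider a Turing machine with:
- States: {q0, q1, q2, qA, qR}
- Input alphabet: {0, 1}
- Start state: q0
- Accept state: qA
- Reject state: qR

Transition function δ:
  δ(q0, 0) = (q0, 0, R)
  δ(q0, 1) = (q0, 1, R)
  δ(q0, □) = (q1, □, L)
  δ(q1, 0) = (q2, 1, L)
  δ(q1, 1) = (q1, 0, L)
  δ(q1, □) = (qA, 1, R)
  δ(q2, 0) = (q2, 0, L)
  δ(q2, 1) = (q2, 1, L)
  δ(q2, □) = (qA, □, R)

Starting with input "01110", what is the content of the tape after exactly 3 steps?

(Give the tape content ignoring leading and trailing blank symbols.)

Execution trace:
Initial: [q0]01110
Step 1: δ(q0, 0) = (q0, 0, R) → 0[q0]1110
Step 2: δ(q0, 1) = (q0, 1, R) → 01[q0]110
Step 3: δ(q0, 1) = (q0, 1, R) → 011[q0]10

After 3 steps, the tape (ignoring leading/trailing blanks) is: 01110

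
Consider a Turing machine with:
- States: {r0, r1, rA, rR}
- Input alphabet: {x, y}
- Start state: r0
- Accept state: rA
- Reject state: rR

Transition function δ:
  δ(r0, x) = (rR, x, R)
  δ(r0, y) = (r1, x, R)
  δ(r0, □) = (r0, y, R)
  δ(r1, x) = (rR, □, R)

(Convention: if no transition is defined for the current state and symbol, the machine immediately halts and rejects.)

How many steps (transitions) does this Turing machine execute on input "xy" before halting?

Execution trace:
Initial: [r0]xy
Step 1: δ(r0, x) = (rR, x, R) → x[rR]y

The machine reaches the reject state rR and halts.

The machine executed 1 step before halting.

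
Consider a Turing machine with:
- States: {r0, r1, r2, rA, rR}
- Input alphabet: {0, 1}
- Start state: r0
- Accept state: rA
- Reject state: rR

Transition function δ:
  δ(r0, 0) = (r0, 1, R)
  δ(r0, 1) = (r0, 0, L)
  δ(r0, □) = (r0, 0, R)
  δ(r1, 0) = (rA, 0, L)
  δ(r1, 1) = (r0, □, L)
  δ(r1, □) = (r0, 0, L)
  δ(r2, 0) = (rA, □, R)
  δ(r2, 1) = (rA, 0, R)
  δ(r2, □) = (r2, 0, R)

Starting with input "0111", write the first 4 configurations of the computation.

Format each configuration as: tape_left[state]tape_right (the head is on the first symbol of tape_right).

Transitions applied:
Step 1: δ(r0, 0) = (r0, 1, R)
Step 2: δ(r0, 1) = (r0, 0, L)
Step 3: δ(r0, 1) = (r0, 0, L)

The first 4 configurations are:
[r0]0111 ⊢ 1[r0]111 ⊢ [r0]1011 ⊢ [r0]□0011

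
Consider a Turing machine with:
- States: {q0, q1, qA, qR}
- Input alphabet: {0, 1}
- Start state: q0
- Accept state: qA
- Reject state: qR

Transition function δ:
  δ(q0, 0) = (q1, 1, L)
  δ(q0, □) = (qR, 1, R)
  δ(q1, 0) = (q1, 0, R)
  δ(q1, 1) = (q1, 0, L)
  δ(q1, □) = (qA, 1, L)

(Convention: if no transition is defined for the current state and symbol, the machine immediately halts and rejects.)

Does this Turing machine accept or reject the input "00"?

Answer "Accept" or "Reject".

Execution trace:
Initial: [q0]00
Step 1: δ(q0, 0) = (q1, 1, L) → [q1]□10
Step 2: δ(q1, □) = (qA, 1, L) → [qA]□110

The machine reaches the accept state qA and halts.

Answer: Accept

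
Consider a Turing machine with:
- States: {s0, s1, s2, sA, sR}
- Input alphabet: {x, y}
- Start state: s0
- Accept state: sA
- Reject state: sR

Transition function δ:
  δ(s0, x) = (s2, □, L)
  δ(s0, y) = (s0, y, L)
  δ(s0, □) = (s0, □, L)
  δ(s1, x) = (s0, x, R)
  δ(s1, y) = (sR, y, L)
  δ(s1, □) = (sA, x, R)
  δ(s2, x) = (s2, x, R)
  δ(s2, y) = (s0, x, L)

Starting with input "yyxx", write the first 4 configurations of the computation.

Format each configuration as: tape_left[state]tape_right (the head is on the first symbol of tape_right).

Transitions applied:
Step 1: δ(s0, y) = (s0, y, L)
Step 2: δ(s0, □) = (s0, □, L)
Step 3: δ(s0, □) = (s0, □, L)

The first 4 configurations are:
[s0]yyxx ⊢ [s0]□yyxx ⊢ [s0]□□yyxx ⊢ [s0]□□□yyxx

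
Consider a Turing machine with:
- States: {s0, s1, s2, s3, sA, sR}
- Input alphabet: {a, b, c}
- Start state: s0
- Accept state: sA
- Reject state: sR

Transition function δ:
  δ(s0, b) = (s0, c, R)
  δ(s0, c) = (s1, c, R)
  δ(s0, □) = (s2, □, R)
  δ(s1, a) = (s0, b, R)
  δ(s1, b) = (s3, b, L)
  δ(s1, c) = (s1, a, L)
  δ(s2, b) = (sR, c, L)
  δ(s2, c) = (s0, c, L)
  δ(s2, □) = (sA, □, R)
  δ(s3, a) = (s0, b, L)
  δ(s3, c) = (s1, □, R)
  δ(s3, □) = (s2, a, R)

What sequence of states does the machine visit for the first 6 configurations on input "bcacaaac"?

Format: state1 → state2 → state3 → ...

Execution trace:
Initial: [s0]bcacaaac
Step 1: δ(s0, b) = (s0, c, R) → c[s0]cacaaac
Step 2: δ(s0, c) = (s1, c, R) → cc[s1]acaaac
Step 3: δ(s1, a) = (s0, b, R) → ccb[s0]caaac
Step 4: δ(s0, c) = (s1, c, R) → ccbc[s1]aaac
Step 5: δ(s1, a) = (s0, b, R) → ccbcb[s0]aac

No transition is defined for δ(s0, a). By convention the machine halts and rejects.

State sequence: s0 → s0 → s1 → s0 → s1 → s0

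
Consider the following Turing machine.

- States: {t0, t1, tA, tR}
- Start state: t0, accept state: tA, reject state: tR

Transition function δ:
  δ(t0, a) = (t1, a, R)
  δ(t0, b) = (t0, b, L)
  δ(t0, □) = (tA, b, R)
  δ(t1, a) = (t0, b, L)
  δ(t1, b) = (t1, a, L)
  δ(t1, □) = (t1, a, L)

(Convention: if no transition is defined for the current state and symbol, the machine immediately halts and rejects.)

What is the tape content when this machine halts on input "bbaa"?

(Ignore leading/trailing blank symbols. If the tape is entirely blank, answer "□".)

Execution trace:
Initial: [t0]bbaa
Step 1: δ(t0, b) = (t0, b, L) → [t0]□bbaa
Step 2: δ(t0, □) = (tA, b, R) → b[tA]bbaa

The machine reaches the accept state tA and halts.

Final tape (ignoring leading/trailing blanks): bbbaa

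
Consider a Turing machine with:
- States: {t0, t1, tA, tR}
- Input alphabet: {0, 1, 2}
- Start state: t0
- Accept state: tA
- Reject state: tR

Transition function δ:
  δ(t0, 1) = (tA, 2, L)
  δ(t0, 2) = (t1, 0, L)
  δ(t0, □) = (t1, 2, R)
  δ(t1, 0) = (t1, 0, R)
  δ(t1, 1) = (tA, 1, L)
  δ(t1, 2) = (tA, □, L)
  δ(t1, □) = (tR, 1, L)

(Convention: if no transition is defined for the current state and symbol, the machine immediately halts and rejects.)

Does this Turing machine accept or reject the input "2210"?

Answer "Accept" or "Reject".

Execution trace:
Initial: [t0]2210
Step 1: δ(t0, 2) = (t1, 0, L) → [t1]□0210
Step 2: δ(t1, □) = (tR, 1, L) → [tR]□10210

The machine reaches the reject state tR and halts.

Answer: Reject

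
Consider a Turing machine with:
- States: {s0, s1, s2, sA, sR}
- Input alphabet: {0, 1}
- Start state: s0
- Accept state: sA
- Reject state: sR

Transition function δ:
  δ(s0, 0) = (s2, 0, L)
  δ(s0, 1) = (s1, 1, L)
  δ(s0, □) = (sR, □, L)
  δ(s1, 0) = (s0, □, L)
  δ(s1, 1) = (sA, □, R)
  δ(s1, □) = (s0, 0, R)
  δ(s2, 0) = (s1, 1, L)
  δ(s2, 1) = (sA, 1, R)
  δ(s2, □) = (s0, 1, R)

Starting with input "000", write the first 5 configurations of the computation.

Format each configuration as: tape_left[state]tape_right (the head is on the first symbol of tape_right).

Transitions applied:
Step 1: δ(s0, 0) = (s2, 0, L)
Step 2: δ(s2, □) = (s0, 1, R)
Step 3: δ(s0, 0) = (s2, 0, L)
Step 4: δ(s2, 1) = (sA, 1, R)

The first 5 configurations are:
[s0]000 ⊢ [s2]□000 ⊢ 1[s0]000 ⊢ [s2]1000 ⊢ 1[sA]000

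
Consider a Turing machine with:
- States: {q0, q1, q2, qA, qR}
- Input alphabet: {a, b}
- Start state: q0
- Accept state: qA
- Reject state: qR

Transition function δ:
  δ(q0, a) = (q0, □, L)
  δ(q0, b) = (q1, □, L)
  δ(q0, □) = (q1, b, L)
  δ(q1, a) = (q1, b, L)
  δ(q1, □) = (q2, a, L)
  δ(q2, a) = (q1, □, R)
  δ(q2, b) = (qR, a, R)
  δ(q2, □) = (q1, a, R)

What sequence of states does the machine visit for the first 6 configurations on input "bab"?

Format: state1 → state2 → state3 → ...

Execution trace:
Initial: [q0]bab
Step 1: δ(q0, b) = (q1, □, L) → [q1]□□ab
Step 2: δ(q1, □) = (q2, a, L) → [q2]□a□ab
Step 3: δ(q2, □) = (q1, a, R) → a[q1]a□ab
Step 4: δ(q1, a) = (q1, b, L) → [q1]ab□ab
Step 5: δ(q1, a) = (q1, b, L) → [q1]□bb□ab

State sequence: q0 → q1 → q2 → q1 → q1 → q1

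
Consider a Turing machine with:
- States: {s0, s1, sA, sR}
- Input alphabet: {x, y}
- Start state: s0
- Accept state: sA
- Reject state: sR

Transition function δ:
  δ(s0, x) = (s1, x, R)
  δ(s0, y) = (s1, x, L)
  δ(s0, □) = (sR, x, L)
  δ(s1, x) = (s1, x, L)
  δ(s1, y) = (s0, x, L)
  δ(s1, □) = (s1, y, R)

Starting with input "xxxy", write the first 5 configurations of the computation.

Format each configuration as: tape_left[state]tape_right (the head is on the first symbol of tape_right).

Transitions applied:
Step 1: δ(s0, x) = (s1, x, R)
Step 2: δ(s1, x) = (s1, x, L)
Step 3: δ(s1, x) = (s1, x, L)
Step 4: δ(s1, □) = (s1, y, R)

The first 5 configurations are:
[s0]xxxy ⊢ x[s1]xxy ⊢ [s1]xxxy ⊢ [s1]□xxxy ⊢ y[s1]xxxy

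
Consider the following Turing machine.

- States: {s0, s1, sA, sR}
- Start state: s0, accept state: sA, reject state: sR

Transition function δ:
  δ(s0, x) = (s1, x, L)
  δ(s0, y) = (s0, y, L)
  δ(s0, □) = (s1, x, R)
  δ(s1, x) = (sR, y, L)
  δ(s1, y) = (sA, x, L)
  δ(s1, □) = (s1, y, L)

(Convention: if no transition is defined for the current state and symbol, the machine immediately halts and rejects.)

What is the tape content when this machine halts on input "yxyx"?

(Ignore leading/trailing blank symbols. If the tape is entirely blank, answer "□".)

Execution trace:
Initial: [s0]yxyx
Step 1: δ(s0, y) = (s0, y, L) → [s0]□yxyx
Step 2: δ(s0, □) = (s1, x, R) → x[s1]yxyx
Step 3: δ(s1, y) = (sA, x, L) → [sA]xxxyx

The machine reaches the accept state sA and halts.

Final tape (ignoring leading/trailing blanks): xxxyx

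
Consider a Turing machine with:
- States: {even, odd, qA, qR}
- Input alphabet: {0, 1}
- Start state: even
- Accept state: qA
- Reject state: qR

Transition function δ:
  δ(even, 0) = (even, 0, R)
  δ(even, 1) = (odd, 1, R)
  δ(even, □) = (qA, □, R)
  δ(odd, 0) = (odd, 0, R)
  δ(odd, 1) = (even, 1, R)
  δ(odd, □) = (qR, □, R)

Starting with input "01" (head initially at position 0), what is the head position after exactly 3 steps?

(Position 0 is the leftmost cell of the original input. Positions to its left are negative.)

Execution trace (head position shown):
Step 0: [even]01  (head at position 0)
Step 1: move right → 0[even]1  (head at position 1)
Step 2: move right → 01[odd]□  (head at position 2)
Step 3: move right → 01□[qR]□  (head at position 3)

After 3 steps, the head is at position 3.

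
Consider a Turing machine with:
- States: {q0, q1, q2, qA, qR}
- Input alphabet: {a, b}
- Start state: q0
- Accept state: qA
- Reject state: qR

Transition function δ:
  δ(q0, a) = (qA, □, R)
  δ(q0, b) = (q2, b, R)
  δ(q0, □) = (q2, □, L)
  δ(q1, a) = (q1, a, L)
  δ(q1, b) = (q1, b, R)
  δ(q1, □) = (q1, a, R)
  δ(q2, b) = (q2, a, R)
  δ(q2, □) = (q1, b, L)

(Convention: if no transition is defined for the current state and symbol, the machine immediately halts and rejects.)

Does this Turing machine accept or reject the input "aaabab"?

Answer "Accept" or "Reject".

Execution trace:
Initial: [q0]aaabab
Step 1: δ(q0, a) = (qA, □, R) → □[qA]aabab

The machine reaches the accept state qA and halts.

Answer: Accept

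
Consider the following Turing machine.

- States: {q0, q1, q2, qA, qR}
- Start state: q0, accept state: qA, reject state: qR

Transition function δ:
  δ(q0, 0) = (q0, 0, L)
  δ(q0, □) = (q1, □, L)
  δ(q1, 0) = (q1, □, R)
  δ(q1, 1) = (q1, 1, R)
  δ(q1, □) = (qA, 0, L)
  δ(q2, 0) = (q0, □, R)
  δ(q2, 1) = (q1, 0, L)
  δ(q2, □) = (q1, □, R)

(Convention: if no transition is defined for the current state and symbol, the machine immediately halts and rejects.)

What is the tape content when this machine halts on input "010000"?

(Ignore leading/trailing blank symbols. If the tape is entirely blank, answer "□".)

Execution trace:
Initial: [q0]010000
Step 1: δ(q0, 0) = (q0, 0, L) → [q0]□010000
Step 2: δ(q0, □) = (q1, □, L) → [q1]□□010000
Step 3: δ(q1, □) = (qA, 0, L) → [qA]□0□010000

The machine reaches the accept state qA and halts.

Final tape (ignoring leading/trailing blanks): 0□010000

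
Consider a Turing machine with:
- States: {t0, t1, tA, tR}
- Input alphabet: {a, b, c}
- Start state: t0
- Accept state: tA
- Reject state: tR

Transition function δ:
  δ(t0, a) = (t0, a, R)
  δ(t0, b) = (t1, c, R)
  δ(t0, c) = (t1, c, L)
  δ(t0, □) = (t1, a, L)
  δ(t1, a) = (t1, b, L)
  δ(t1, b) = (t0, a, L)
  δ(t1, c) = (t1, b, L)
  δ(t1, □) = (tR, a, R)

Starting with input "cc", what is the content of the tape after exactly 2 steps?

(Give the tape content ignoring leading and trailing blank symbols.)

Execution trace:
Initial: [t0]cc
Step 1: δ(t0, c) = (t1, c, L) → [t1]□cc
Step 2: δ(t1, □) = (tR, a, R) → a[tR]cc

The machine reaches the reject state tR and halts.

After 2 steps, the tape (ignoring leading/trailing blanks) is: acc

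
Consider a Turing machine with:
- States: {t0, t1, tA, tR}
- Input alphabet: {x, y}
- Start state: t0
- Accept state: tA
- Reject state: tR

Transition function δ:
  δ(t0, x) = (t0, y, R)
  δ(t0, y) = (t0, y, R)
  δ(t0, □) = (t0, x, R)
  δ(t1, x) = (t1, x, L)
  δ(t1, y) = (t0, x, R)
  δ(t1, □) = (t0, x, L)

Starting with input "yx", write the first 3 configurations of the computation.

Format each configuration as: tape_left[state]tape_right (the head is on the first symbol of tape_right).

Transitions applied:
Step 1: δ(t0, y) = (t0, y, R)
Step 2: δ(t0, x) = (t0, y, R)

The first 3 configurations are:
[t0]yx ⊢ y[t0]x ⊢ yy[t0]□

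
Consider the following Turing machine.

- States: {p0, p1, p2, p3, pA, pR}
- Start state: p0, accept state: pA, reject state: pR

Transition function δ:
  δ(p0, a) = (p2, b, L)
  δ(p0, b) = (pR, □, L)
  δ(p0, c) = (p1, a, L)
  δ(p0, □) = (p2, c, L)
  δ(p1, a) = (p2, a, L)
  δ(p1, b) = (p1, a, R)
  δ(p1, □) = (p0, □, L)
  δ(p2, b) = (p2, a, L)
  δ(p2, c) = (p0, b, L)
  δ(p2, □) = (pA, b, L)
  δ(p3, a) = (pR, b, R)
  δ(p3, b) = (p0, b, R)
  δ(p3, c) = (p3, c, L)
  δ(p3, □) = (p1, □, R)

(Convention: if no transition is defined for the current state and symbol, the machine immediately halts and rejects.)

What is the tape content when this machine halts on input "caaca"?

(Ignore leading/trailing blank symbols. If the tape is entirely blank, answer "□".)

Execution trace:
Initial: [p0]caaca
Step 1: δ(p0, c) = (p1, a, L) → [p1]□aaaca
Step 2: δ(p1, □) = (p0, □, L) → [p0]□□aaaca
Step 3: δ(p0, □) = (p2, c, L) → [p2]□c□aaaca
Step 4: δ(p2, □) = (pA, b, L) → [pA]□bc□aaaca

The machine reaches the accept state pA and halts.

Final tape (ignoring leading/trailing blanks): bc□aaaca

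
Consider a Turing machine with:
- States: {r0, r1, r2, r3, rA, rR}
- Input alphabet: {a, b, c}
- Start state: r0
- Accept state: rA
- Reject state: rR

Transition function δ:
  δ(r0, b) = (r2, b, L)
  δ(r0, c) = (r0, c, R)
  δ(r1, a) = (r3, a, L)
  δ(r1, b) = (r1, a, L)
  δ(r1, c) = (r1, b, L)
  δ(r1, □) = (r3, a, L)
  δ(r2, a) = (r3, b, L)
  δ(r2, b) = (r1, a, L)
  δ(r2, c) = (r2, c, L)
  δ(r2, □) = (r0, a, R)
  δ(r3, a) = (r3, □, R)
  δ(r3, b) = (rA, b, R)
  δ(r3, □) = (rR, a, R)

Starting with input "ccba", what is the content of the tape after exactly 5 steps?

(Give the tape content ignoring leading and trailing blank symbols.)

Execution trace:
Initial: [r0]ccba
Step 1: δ(r0, c) = (r0, c, R) → c[r0]cba
Step 2: δ(r0, c) = (r0, c, R) → cc[r0]ba
Step 3: δ(r0, b) = (r2, b, L) → c[r2]cba
Step 4: δ(r2, c) = (r2, c, L) → [r2]ccba
Step 5: δ(r2, c) = (r2, c, L) → [r2]□ccba

After 5 steps, the tape (ignoring leading/trailing blanks) is: ccba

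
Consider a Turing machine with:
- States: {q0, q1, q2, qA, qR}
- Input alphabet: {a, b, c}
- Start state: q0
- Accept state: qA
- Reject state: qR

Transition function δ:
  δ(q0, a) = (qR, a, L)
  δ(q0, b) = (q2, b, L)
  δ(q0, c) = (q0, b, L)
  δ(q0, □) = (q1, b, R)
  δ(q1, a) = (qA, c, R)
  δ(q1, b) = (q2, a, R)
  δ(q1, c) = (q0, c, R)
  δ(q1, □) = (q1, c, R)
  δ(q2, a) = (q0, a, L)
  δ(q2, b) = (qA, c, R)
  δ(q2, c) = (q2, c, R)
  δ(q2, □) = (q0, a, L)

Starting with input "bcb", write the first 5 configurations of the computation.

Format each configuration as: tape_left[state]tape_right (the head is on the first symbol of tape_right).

Transitions applied:
Step 1: δ(q0, b) = (q2, b, L)
Step 2: δ(q2, □) = (q0, a, L)
Step 3: δ(q0, □) = (q1, b, R)
Step 4: δ(q1, a) = (qA, c, R)

The first 5 configurations are:
[q0]bcb ⊢ [q2]□bcb ⊢ [q0]□abcb ⊢ b[q1]abcb ⊢ bc[qA]bcb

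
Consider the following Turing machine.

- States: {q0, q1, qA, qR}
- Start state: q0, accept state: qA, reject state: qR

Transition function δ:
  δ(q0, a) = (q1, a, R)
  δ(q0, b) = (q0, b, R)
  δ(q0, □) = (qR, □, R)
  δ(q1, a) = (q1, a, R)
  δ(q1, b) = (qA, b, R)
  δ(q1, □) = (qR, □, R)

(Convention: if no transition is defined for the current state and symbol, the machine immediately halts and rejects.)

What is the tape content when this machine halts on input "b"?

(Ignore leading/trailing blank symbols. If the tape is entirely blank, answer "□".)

Execution trace:
Initial: [q0]b
Step 1: δ(q0, b) = (q0, b, R) → b[q0]□
Step 2: δ(q0, □) = (qR, □, R) → b□[qR]□

The machine reaches the reject state qR and halts.

Final tape (ignoring leading/trailing blanks): b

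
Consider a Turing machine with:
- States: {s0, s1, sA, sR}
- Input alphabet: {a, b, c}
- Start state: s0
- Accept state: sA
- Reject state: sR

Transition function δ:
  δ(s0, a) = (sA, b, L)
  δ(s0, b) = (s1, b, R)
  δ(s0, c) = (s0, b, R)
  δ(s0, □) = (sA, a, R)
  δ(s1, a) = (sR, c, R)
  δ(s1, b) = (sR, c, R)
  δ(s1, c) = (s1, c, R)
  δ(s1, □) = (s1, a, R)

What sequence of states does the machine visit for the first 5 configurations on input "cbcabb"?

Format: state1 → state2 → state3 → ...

Execution trace:
Initial: [s0]cbcabb
Step 1: δ(s0, c) = (s0, b, R) → b[s0]bcabb
Step 2: δ(s0, b) = (s1, b, R) → bb[s1]cabb
Step 3: δ(s1, c) = (s1, c, R) → bbc[s1]abb
Step 4: δ(s1, a) = (sR, c, R) → bbcc[sR]bb

The machine reaches the reject state sR and halts.

State sequence: s0 → s0 → s1 → s1 → sR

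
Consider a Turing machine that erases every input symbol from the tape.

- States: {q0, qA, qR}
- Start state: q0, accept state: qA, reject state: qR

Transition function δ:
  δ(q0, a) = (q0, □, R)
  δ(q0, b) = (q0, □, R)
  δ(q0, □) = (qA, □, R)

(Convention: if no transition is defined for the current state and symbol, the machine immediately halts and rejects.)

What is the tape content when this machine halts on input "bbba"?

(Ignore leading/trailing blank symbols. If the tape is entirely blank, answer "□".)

Execution trace:
Initial: [q0]bbba
Step 1: δ(q0, b) = (q0, □, R) → □[q0]bba
Step 2: δ(q0, b) = (q0, □, R) → □□[q0]ba
Step 3: δ(q0, b) = (q0, □, R) → □□□[q0]a
Step 4: δ(q0, a) = (q0, □, R) → □□□□[q0]□
Step 5: δ(q0, □) = (qA, □, R) → □□□□□[qA]□

The machine reaches the accept state qA and halts.

Final tape (ignoring leading/trailing blanks): □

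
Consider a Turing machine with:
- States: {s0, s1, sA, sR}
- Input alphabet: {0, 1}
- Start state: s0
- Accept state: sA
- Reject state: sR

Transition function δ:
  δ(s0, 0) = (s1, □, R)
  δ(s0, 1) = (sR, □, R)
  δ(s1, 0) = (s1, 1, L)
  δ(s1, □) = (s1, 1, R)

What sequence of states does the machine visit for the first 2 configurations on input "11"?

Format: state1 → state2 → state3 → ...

Execution trace:
Initial: [s0]11
Step 1: δ(s0, 1) = (sR, □, R) → □[sR]1

The machine reaches the reject state sR and halts.

State sequence: s0 → sR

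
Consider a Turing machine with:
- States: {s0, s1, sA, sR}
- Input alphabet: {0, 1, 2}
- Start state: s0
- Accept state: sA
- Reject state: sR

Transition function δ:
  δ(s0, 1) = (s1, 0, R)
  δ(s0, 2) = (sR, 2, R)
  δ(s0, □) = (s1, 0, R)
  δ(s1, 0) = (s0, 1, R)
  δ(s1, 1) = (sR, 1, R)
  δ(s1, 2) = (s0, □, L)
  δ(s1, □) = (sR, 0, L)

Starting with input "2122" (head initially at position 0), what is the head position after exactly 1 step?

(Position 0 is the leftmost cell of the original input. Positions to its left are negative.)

Execution trace (head position shown):
Step 0: [s0]2122  (head at position 0)
Step 1: move right → 2[sR]122  (head at position 1)

After 1 step, the head is at position 1.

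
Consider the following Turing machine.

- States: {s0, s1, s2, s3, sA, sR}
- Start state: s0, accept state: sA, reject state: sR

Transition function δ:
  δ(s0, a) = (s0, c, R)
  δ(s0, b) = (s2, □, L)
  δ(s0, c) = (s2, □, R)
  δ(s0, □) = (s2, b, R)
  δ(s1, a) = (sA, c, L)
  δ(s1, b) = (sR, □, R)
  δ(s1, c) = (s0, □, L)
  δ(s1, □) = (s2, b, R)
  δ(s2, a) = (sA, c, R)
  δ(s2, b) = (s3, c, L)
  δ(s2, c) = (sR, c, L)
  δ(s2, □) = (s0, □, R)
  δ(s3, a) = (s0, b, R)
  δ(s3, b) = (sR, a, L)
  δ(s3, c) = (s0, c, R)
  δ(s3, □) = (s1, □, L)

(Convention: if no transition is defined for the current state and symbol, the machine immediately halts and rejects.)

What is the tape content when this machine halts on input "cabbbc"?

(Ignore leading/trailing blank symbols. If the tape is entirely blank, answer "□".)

Execution trace:
Initial: [s0]cabbbc
Step 1: δ(s0, c) = (s2, □, R) → □[s2]abbbc
Step 2: δ(s2, a) = (sA, c, R) → □c[sA]bbbc

The machine reaches the accept state sA and halts.

Final tape (ignoring leading/trailing blanks): cbbbc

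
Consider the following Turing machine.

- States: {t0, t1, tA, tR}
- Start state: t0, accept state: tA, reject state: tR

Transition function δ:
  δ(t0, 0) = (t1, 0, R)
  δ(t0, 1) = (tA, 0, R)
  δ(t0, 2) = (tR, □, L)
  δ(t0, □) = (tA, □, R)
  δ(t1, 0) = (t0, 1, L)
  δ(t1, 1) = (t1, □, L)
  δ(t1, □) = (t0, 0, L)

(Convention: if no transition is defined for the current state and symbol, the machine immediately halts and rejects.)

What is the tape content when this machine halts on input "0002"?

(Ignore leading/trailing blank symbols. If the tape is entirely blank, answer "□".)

Execution trace:
Initial: [t0]0002
Step 1: δ(t0, 0) = (t1, 0, R) → 0[t1]002
Step 2: δ(t1, 0) = (t0, 1, L) → [t0]0102
Step 3: δ(t0, 0) = (t1, 0, R) → 0[t1]102
Step 4: δ(t1, 1) = (t1, □, L) → [t1]0□02
Step 5: δ(t1, 0) = (t0, 1, L) → [t0]□1□02
Step 6: δ(t0, □) = (tA, □, R) → □[tA]1□02

The machine reaches the accept state tA and halts.

Final tape (ignoring leading/trailing blanks): 1□02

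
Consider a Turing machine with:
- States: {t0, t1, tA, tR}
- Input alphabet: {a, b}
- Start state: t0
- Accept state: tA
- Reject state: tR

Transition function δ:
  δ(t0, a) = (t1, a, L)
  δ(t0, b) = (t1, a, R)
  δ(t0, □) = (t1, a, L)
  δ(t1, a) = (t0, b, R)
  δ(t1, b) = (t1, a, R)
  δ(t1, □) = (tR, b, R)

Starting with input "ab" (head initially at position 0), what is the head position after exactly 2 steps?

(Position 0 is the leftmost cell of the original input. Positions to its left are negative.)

Execution trace (head position shown):
Step 0: [t0]ab  (head at position 0)
Step 1: move left → [t1]□ab  (head at position -1)
Step 2: move right → b[tR]ab  (head at position 0)

After 2 steps, the head is at position 0.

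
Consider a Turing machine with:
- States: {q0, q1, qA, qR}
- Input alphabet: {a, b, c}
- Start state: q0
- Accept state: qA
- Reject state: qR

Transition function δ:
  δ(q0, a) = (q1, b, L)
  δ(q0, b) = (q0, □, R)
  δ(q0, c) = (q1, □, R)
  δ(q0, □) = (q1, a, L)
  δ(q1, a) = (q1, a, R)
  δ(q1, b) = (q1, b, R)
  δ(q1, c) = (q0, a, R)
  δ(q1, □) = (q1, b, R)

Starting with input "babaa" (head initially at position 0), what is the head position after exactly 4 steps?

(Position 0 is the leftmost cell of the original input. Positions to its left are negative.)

Execution trace (head position shown):
Step 0: [q0]babaa  (head at position 0)
Step 1: move right → □[q0]abaa  (head at position 1)
Step 2: move left → [q1]□bbaa  (head at position 0)
Step 3: move right → b[q1]bbaa  (head at position 1)
Step 4: move right → bb[q1]baa  (head at position 2)

After 4 steps, the head is at position 2.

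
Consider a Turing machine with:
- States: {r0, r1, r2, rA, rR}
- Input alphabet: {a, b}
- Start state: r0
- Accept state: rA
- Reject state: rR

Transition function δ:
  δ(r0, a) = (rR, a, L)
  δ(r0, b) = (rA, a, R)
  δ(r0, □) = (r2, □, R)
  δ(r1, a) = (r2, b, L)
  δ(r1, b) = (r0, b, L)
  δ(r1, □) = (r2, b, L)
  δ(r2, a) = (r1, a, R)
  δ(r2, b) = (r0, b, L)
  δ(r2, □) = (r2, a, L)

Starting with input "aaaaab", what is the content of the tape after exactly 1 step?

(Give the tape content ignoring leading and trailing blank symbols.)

Execution trace:
Initial: [r0]aaaaab
Step 1: δ(r0, a) = (rR, a, L) → [rR]□aaaaab

The machine reaches the reject state rR and halts.

After 1 step, the tape (ignoring leading/trailing blanks) is: aaaaab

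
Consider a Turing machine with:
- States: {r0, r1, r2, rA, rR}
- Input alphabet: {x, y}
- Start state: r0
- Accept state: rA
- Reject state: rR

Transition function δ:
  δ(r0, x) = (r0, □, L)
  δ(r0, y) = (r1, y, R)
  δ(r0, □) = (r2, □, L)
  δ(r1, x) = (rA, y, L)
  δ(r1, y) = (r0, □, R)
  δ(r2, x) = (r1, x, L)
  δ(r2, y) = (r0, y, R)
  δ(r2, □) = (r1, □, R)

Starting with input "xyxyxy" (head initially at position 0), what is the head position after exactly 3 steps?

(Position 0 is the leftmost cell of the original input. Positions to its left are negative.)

Execution trace (head position shown):
Step 0: [r0]xyxyxy  (head at position 0)
Step 1: move left → [r0]□□yxyxy  (head at position -1)
Step 2: move left → [r2]□□□yxyxy  (head at position -2)
Step 3: move right → □[r1]□□yxyxy  (head at position -1)

After 3 steps, the head is at position -1.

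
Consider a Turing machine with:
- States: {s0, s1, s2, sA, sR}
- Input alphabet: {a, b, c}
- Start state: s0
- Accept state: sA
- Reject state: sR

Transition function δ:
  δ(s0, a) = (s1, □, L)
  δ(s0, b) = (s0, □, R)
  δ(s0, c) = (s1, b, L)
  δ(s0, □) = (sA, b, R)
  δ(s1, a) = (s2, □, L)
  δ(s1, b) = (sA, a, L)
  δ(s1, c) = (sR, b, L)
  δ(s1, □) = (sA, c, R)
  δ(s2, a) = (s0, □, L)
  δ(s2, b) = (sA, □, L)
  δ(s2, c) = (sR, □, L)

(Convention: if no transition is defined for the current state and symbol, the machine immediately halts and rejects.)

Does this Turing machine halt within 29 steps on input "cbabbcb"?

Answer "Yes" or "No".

Execution trace:
Initial: [s0]cbabbcb
Step 1: δ(s0, c) = (s1, b, L) → [s1]□bbabbcb
Step 2: δ(s1, □) = (sA, c, R) → c[sA]bbabbcb

The machine reaches the accept state sA and halts.
The machine halted after 2 steps (within the 29-step bound).

Answer: Yes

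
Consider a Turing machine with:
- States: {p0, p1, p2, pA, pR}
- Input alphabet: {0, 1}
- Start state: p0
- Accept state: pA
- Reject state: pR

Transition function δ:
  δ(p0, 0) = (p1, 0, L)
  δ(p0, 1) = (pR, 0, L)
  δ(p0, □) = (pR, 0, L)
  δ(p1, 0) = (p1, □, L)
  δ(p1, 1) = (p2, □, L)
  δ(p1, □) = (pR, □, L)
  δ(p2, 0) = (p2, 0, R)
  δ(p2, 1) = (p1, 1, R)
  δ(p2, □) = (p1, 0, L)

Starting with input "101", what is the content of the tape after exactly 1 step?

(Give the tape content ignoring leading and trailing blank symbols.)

Execution trace:
Initial: [p0]101
Step 1: δ(p0, 1) = (pR, 0, L) → [pR]□001

The machine reaches the reject state pR and halts.

After 1 step, the tape (ignoring leading/trailing blanks) is: 001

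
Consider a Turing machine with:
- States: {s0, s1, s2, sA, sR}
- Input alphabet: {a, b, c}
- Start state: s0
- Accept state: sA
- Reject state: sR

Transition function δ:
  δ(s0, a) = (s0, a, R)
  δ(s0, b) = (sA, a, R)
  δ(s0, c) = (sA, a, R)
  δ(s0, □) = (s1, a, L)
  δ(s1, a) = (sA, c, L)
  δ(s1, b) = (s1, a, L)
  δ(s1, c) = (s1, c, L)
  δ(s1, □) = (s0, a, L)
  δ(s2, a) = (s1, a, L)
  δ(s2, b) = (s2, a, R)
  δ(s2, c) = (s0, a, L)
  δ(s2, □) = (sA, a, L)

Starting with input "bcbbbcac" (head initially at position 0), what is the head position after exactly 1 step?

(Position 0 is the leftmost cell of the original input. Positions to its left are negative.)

Execution trace (head position shown):
Step 0: [s0]bcbbbcac  (head at position 0)
Step 1: move right → a[sA]cbbbcac  (head at position 1)

After 1 step, the head is at position 1.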